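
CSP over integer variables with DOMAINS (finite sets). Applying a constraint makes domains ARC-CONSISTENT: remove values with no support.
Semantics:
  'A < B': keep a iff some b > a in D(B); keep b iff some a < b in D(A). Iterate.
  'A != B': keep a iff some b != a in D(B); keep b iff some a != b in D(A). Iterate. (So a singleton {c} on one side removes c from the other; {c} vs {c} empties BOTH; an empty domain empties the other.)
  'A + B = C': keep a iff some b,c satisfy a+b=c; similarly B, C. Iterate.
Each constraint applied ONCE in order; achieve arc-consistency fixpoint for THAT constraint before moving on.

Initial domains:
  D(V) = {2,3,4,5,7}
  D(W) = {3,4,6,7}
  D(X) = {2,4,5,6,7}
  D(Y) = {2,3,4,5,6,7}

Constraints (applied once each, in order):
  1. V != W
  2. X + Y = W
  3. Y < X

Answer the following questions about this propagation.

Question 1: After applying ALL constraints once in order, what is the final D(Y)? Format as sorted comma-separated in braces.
Constraint 1 (V != W) on D(V)={2,3,4,5,7} D(W)={3,4,6,7}: no change
Constraint 2 (X + Y = W) on D(X)={2,4,5,6,7} D(Y)={2,3,4,5,6,7} D(W)={3,4,6,7}: X {2,4,5,6,7}->{2,4,5}; Y {2,3,4,5,6,7}->{2,3,4,5}; W {3,4,6,7}->{4,6,7}
Constraint 3 (Y < X) on D(Y)={2,3,4,5} D(X)={2,4,5}: Y {2,3,4,5}->{2,3,4}; X {2,4,5}->{4,5}
So after all 3 constraints: D(Y) = {2,3,4}

Answer: {2,3,4}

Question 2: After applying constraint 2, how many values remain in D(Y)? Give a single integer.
Answer: 4

Derivation:
Constraint 1 (V != W) on D(V)={2,3,4,5,7} D(W)={3,4,6,7}: no change
Constraint 2 (X + Y = W) on D(X)={2,4,5,6,7} D(Y)={2,3,4,5,6,7} D(W)={3,4,6,7}: X {2,4,5,6,7}->{2,4,5}; Y {2,3,4,5,6,7}->{2,3,4,5}; W {3,4,6,7}->{4,6,7}
So after constraint 2: D(Y)={2,3,4,5}, size = 4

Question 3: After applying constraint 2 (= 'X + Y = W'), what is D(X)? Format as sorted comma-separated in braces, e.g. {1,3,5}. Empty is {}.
Constraint 1 (V != W) on D(V)={2,3,4,5,7} D(W)={3,4,6,7}: no change
Constraint 2 (X + Y = W) on D(X)={2,4,5,6,7} D(Y)={2,3,4,5,6,7} D(W)={3,4,6,7}: X {2,4,5,6,7}->{2,4,5}; Y {2,3,4,5,6,7}->{2,3,4,5}; W {3,4,6,7}->{4,6,7}
So after constraint 2: D(X) = {2,4,5}

Answer: {2,4,5}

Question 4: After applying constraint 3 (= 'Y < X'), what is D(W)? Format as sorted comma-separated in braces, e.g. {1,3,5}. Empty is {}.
Constraint 1 (V != W) on D(V)={2,3,4,5,7} D(W)={3,4,6,7}: no change
Constraint 2 (X + Y = W) on D(X)={2,4,5,6,7} D(Y)={2,3,4,5,6,7} D(W)={3,4,6,7}: X {2,4,5,6,7}->{2,4,5}; Y {2,3,4,5,6,7}->{2,3,4,5}; W {3,4,6,7}->{4,6,7}
Constraint 3 (Y < X) on D(Y)={2,3,4,5} D(X)={2,4,5}: Y {2,3,4,5}->{2,3,4}; X {2,4,5}->{4,5}
So after constraint 3: D(W) = {4,6,7}

Answer: {4,6,7}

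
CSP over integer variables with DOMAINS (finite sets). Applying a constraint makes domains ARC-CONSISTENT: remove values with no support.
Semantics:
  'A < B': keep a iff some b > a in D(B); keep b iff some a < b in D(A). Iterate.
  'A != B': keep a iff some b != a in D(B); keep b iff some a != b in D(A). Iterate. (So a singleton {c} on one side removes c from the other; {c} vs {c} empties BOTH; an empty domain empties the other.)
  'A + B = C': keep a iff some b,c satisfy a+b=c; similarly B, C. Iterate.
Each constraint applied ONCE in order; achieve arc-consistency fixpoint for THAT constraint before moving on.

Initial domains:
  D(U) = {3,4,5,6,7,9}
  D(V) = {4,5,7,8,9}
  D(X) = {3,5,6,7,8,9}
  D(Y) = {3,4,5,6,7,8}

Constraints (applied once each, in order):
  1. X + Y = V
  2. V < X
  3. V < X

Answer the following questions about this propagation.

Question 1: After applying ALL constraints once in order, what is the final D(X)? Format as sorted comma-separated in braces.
Answer: {}

Derivation:
Constraint 1 (X + Y = V) on D(X)={3,5,6,7,8,9} D(Y)={3,4,5,6,7,8} D(V)={4,5,7,8,9}: X {3,5,6,7,8,9}->{3,5,6}; Y {3,4,5,6,7,8}->{3,4,5,6}; V {4,5,7,8,9}->{7,8,9}
Constraint 2 (V < X) on D(V)={7,8,9} D(X)={3,5,6}: V {7,8,9}->{}; X {3,5,6}->{}
Constraint 3 (V < X) on D(V)={} D(X)={}: no change
So after all 3 constraints: D(X) = {}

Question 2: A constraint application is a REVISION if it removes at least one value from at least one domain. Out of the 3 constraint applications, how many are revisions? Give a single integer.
Constraint 1 (X + Y = V) on D(X)={3,5,6,7,8,9} D(Y)={3,4,5,6,7,8} D(V)={4,5,7,8,9}: X {3,5,6,7,8,9}->{3,5,6}; Y {3,4,5,6,7,8}->{3,4,5,6}; V {4,5,7,8,9}->{7,8,9} => REVISION
Constraint 2 (V < X) on D(V)={7,8,9} D(X)={3,5,6}: V {7,8,9}->{}; X {3,5,6}->{} => REVISION
Constraint 3 (V < X) on D(V)={} D(X)={}: no change => not a revision
Total revisions = 2

Answer: 2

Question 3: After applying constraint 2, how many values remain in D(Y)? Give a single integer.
Constraint 1 (X + Y = V) on D(X)={3,5,6,7,8,9} D(Y)={3,4,5,6,7,8} D(V)={4,5,7,8,9}: X {3,5,6,7,8,9}->{3,5,6}; Y {3,4,5,6,7,8}->{3,4,5,6}; V {4,5,7,8,9}->{7,8,9}
Constraint 2 (V < X) on D(V)={7,8,9} D(X)={3,5,6}: V {7,8,9}->{}; X {3,5,6}->{}
So after constraint 2: D(Y)={3,4,5,6}, size = 4

Answer: 4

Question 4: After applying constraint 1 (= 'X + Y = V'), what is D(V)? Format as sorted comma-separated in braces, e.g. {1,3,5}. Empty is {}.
Answer: {7,8,9}

Derivation:
Constraint 1 (X + Y = V) on D(X)={3,5,6,7,8,9} D(Y)={3,4,5,6,7,8} D(V)={4,5,7,8,9}: X {3,5,6,7,8,9}->{3,5,6}; Y {3,4,5,6,7,8}->{3,4,5,6}; V {4,5,7,8,9}->{7,8,9}
So after constraint 1: D(V) = {7,8,9}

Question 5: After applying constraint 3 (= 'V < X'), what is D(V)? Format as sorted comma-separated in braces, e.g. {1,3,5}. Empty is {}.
Answer: {}

Derivation:
Constraint 1 (X + Y = V) on D(X)={3,5,6,7,8,9} D(Y)={3,4,5,6,7,8} D(V)={4,5,7,8,9}: X {3,5,6,7,8,9}->{3,5,6}; Y {3,4,5,6,7,8}->{3,4,5,6}; V {4,5,7,8,9}->{7,8,9}
Constraint 2 (V < X) on D(V)={7,8,9} D(X)={3,5,6}: V {7,8,9}->{}; X {3,5,6}->{}
Constraint 3 (V < X) on D(V)={} D(X)={}: no change
So after constraint 3: D(V) = {}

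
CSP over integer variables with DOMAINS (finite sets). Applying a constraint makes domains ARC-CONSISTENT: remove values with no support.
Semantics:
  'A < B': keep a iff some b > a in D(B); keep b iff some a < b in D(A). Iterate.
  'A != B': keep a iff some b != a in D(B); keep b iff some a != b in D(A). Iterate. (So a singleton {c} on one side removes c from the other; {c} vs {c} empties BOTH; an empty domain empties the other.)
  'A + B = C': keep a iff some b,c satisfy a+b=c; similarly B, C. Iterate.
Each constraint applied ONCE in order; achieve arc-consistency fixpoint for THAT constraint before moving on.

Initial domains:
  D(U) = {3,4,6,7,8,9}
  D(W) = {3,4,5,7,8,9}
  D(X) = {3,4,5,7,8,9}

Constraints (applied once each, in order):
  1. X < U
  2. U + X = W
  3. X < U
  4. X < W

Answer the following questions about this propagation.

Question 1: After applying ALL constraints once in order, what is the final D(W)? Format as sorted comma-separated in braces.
Constraint 1 (X < U) on D(X)={3,4,5,7,8,9} D(U)={3,4,6,7,8,9}: X {3,4,5,7,8,9}->{3,4,5,7,8}; U {3,4,6,7,8,9}->{4,6,7,8,9}
Constraint 2 (U + X = W) on D(U)={4,6,7,8,9} D(X)={3,4,5,7,8} D(W)={3,4,5,7,8,9}: U {4,6,7,8,9}->{4,6}; X {3,4,5,7,8}->{3,4,5}; W {3,4,5,7,8,9}->{7,8,9}
Constraint 3 (X < U) on D(X)={3,4,5} D(U)={4,6}: no change
Constraint 4 (X < W) on D(X)={3,4,5} D(W)={7,8,9}: no change
So after all 4 constraints: D(W) = {7,8,9}

Answer: {7,8,9}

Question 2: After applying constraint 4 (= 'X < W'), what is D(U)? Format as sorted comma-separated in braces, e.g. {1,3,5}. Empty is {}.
Answer: {4,6}

Derivation:
Constraint 1 (X < U) on D(X)={3,4,5,7,8,9} D(U)={3,4,6,7,8,9}: X {3,4,5,7,8,9}->{3,4,5,7,8}; U {3,4,6,7,8,9}->{4,6,7,8,9}
Constraint 2 (U + X = W) on D(U)={4,6,7,8,9} D(X)={3,4,5,7,8} D(W)={3,4,5,7,8,9}: U {4,6,7,8,9}->{4,6}; X {3,4,5,7,8}->{3,4,5}; W {3,4,5,7,8,9}->{7,8,9}
Constraint 3 (X < U) on D(X)={3,4,5} D(U)={4,6}: no change
Constraint 4 (X < W) on D(X)={3,4,5} D(W)={7,8,9}: no change
So after constraint 4: D(U) = {4,6}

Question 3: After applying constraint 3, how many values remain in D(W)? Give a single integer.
Constraint 1 (X < U) on D(X)={3,4,5,7,8,9} D(U)={3,4,6,7,8,9}: X {3,4,5,7,8,9}->{3,4,5,7,8}; U {3,4,6,7,8,9}->{4,6,7,8,9}
Constraint 2 (U + X = W) on D(U)={4,6,7,8,9} D(X)={3,4,5,7,8} D(W)={3,4,5,7,8,9}: U {4,6,7,8,9}->{4,6}; X {3,4,5,7,8}->{3,4,5}; W {3,4,5,7,8,9}->{7,8,9}
Constraint 3 (X < U) on D(X)={3,4,5} D(U)={4,6}: no change
So after constraint 3: D(W)={7,8,9}, size = 3

Answer: 3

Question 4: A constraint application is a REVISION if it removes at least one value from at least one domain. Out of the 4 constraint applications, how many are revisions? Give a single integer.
Constraint 1 (X < U) on D(X)={3,4,5,7,8,9} D(U)={3,4,6,7,8,9}: X {3,4,5,7,8,9}->{3,4,5,7,8}; U {3,4,6,7,8,9}->{4,6,7,8,9} => REVISION
Constraint 2 (U + X = W) on D(U)={4,6,7,8,9} D(X)={3,4,5,7,8} D(W)={3,4,5,7,8,9}: U {4,6,7,8,9}->{4,6}; X {3,4,5,7,8}->{3,4,5}; W {3,4,5,7,8,9}->{7,8,9} => REVISION
Constraint 3 (X < U) on D(X)={3,4,5} D(U)={4,6}: no change => not a revision
Constraint 4 (X < W) on D(X)={3,4,5} D(W)={7,8,9}: no change => not a revision
Total revisions = 2

Answer: 2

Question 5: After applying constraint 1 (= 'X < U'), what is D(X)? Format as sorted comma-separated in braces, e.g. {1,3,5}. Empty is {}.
Answer: {3,4,5,7,8}

Derivation:
Constraint 1 (X < U) on D(X)={3,4,5,7,8,9} D(U)={3,4,6,7,8,9}: X {3,4,5,7,8,9}->{3,4,5,7,8}; U {3,4,6,7,8,9}->{4,6,7,8,9}
So after constraint 1: D(X) = {3,4,5,7,8}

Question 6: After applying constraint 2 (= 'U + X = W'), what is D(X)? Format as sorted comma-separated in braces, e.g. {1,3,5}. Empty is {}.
Constraint 1 (X < U) on D(X)={3,4,5,7,8,9} D(U)={3,4,6,7,8,9}: X {3,4,5,7,8,9}->{3,4,5,7,8}; U {3,4,6,7,8,9}->{4,6,7,8,9}
Constraint 2 (U + X = W) on D(U)={4,6,7,8,9} D(X)={3,4,5,7,8} D(W)={3,4,5,7,8,9}: U {4,6,7,8,9}->{4,6}; X {3,4,5,7,8}->{3,4,5}; W {3,4,5,7,8,9}->{7,8,9}
So after constraint 2: D(X) = {3,4,5}

Answer: {3,4,5}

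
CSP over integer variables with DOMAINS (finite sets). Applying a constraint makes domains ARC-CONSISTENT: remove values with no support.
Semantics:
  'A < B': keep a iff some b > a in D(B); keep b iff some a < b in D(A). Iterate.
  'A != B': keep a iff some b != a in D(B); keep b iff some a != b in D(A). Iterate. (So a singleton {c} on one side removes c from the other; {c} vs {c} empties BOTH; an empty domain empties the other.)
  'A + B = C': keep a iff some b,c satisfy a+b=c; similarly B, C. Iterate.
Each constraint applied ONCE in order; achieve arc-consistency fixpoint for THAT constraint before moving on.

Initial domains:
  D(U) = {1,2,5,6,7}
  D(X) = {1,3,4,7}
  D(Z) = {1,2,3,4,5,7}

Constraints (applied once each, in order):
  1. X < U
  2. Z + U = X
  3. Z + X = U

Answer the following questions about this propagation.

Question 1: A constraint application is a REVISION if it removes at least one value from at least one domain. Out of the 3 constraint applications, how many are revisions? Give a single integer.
Constraint 1 (X < U) on D(X)={1,3,4,7} D(U)={1,2,5,6,7}: X {1,3,4,7}->{1,3,4}; U {1,2,5,6,7}->{2,5,6,7} => REVISION
Constraint 2 (Z + U = X) on D(Z)={1,2,3,4,5,7} D(U)={2,5,6,7} D(X)={1,3,4}: Z {1,2,3,4,5,7}->{1,2}; U {2,5,6,7}->{2}; X {1,3,4}->{3,4} => REVISION
Constraint 3 (Z + X = U) on D(Z)={1,2} D(X)={3,4} D(U)={2}: Z {1,2}->{}; X {3,4}->{}; U {2}->{} => REVISION
Total revisions = 3

Answer: 3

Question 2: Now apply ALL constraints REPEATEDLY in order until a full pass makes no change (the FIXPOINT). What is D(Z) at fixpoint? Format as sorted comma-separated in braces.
pass 0 (initial): D(Z)={1,2,3,4,5,7}
pass 1: U {1,2,5,6,7}->{}; X {1,3,4,7}->{}; Z {1,2,3,4,5,7}->{}
pass 2: no change
Fixpoint after 2 passes: D(Z) = {}

Answer: {}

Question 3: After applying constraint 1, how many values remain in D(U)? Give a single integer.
Answer: 4

Derivation:
Constraint 1 (X < U) on D(X)={1,3,4,7} D(U)={1,2,5,6,7}: X {1,3,4,7}->{1,3,4}; U {1,2,5,6,7}->{2,5,6,7}
So after constraint 1: D(U)={2,5,6,7}, size = 4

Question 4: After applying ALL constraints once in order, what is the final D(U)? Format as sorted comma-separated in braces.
Answer: {}

Derivation:
Constraint 1 (X < U) on D(X)={1,3,4,7} D(U)={1,2,5,6,7}: X {1,3,4,7}->{1,3,4}; U {1,2,5,6,7}->{2,5,6,7}
Constraint 2 (Z + U = X) on D(Z)={1,2,3,4,5,7} D(U)={2,5,6,7} D(X)={1,3,4}: Z {1,2,3,4,5,7}->{1,2}; U {2,5,6,7}->{2}; X {1,3,4}->{3,4}
Constraint 3 (Z + X = U) on D(Z)={1,2} D(X)={3,4} D(U)={2}: Z {1,2}->{}; X {3,4}->{}; U {2}->{}
So after all 3 constraints: D(U) = {}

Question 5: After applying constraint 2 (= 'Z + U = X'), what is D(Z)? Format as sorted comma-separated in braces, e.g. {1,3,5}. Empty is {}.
Answer: {1,2}

Derivation:
Constraint 1 (X < U) on D(X)={1,3,4,7} D(U)={1,2,5,6,7}: X {1,3,4,7}->{1,3,4}; U {1,2,5,6,7}->{2,5,6,7}
Constraint 2 (Z + U = X) on D(Z)={1,2,3,4,5,7} D(U)={2,5,6,7} D(X)={1,3,4}: Z {1,2,3,4,5,7}->{1,2}; U {2,5,6,7}->{2}; X {1,3,4}->{3,4}
So after constraint 2: D(Z) = {1,2}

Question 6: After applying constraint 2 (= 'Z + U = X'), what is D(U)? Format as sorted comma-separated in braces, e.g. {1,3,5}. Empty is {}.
Answer: {2}

Derivation:
Constraint 1 (X < U) on D(X)={1,3,4,7} D(U)={1,2,5,6,7}: X {1,3,4,7}->{1,3,4}; U {1,2,5,6,7}->{2,5,6,7}
Constraint 2 (Z + U = X) on D(Z)={1,2,3,4,5,7} D(U)={2,5,6,7} D(X)={1,3,4}: Z {1,2,3,4,5,7}->{1,2}; U {2,5,6,7}->{2}; X {1,3,4}->{3,4}
So after constraint 2: D(U) = {2}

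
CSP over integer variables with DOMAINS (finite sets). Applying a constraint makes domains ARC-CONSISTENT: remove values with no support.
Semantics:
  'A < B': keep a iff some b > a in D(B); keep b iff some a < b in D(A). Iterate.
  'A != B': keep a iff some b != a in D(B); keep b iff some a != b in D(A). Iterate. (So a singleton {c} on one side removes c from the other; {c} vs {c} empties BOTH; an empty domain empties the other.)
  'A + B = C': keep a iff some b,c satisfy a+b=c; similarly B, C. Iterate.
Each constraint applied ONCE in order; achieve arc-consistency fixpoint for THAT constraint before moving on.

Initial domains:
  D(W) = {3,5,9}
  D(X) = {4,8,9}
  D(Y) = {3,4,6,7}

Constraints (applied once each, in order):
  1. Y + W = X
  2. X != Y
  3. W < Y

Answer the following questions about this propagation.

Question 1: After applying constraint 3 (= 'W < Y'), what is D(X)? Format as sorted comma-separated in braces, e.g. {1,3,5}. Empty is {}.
Answer: {8,9}

Derivation:
Constraint 1 (Y + W = X) on D(Y)={3,4,6,7} D(W)={3,5,9} D(X)={4,8,9}: Y {3,4,6,7}->{3,4,6}; W {3,5,9}->{3,5}; X {4,8,9}->{8,9}
Constraint 2 (X != Y) on D(X)={8,9} D(Y)={3,4,6}: no change
Constraint 3 (W < Y) on D(W)={3,5} D(Y)={3,4,6}: Y {3,4,6}->{4,6}
So after constraint 3: D(X) = {8,9}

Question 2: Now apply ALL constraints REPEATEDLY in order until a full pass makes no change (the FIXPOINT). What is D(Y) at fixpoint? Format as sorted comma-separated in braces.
pass 0 (initial): D(Y)={3,4,6,7}
pass 1: W {3,5,9}->{3,5}; X {4,8,9}->{8,9}; Y {3,4,6,7}->{4,6}
pass 2: X {8,9}->{9}
pass 3: no change
Fixpoint after 3 passes: D(Y) = {4,6}

Answer: {4,6}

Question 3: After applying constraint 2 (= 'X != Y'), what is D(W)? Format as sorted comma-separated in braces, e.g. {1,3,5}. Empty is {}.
Answer: {3,5}

Derivation:
Constraint 1 (Y + W = X) on D(Y)={3,4,6,7} D(W)={3,5,9} D(X)={4,8,9}: Y {3,4,6,7}->{3,4,6}; W {3,5,9}->{3,5}; X {4,8,9}->{8,9}
Constraint 2 (X != Y) on D(X)={8,9} D(Y)={3,4,6}: no change
So after constraint 2: D(W) = {3,5}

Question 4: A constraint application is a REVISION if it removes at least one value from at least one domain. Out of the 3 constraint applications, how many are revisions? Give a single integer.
Constraint 1 (Y + W = X) on D(Y)={3,4,6,7} D(W)={3,5,9} D(X)={4,8,9}: Y {3,4,6,7}->{3,4,6}; W {3,5,9}->{3,5}; X {4,8,9}->{8,9} => REVISION
Constraint 2 (X != Y) on D(X)={8,9} D(Y)={3,4,6}: no change => not a revision
Constraint 3 (W < Y) on D(W)={3,5} D(Y)={3,4,6}: Y {3,4,6}->{4,6} => REVISION
Total revisions = 2

Answer: 2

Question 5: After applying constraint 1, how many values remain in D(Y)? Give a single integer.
Constraint 1 (Y + W = X) on D(Y)={3,4,6,7} D(W)={3,5,9} D(X)={4,8,9}: Y {3,4,6,7}->{3,4,6}; W {3,5,9}->{3,5}; X {4,8,9}->{8,9}
So after constraint 1: D(Y)={3,4,6}, size = 3

Answer: 3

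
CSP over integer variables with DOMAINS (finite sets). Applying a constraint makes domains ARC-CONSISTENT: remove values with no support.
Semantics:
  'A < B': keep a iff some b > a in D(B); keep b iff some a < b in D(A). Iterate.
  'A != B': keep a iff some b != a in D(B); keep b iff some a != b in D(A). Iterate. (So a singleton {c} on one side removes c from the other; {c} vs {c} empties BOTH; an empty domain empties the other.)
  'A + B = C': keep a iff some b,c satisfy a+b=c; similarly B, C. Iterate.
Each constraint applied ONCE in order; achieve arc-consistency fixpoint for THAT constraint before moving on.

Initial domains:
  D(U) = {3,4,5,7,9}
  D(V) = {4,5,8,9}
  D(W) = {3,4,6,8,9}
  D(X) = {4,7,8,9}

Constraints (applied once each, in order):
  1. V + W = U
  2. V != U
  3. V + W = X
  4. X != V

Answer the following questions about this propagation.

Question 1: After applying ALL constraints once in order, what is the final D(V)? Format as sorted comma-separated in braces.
Answer: {4,5}

Derivation:
Constraint 1 (V + W = U) on D(V)={4,5,8,9} D(W)={3,4,6,8,9} D(U)={3,4,5,7,9}: V {4,5,8,9}->{4,5}; W {3,4,6,8,9}->{3,4}; U {3,4,5,7,9}->{7,9}
Constraint 2 (V != U) on D(V)={4,5} D(U)={7,9}: no change
Constraint 3 (V + W = X) on D(V)={4,5} D(W)={3,4} D(X)={4,7,8,9}: X {4,7,8,9}->{7,8,9}
Constraint 4 (X != V) on D(X)={7,8,9} D(V)={4,5}: no change
So after all 4 constraints: D(V) = {4,5}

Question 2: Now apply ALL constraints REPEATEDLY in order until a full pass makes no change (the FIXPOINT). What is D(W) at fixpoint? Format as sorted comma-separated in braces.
pass 0 (initial): D(W)={3,4,6,8,9}
pass 1: U {3,4,5,7,9}->{7,9}; V {4,5,8,9}->{4,5}; W {3,4,6,8,9}->{3,4}; X {4,7,8,9}->{7,8,9}
pass 2: no change
Fixpoint after 2 passes: D(W) = {3,4}

Answer: {3,4}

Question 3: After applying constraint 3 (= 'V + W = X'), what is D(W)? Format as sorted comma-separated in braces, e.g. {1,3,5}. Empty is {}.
Answer: {3,4}

Derivation:
Constraint 1 (V + W = U) on D(V)={4,5,8,9} D(W)={3,4,6,8,9} D(U)={3,4,5,7,9}: V {4,5,8,9}->{4,5}; W {3,4,6,8,9}->{3,4}; U {3,4,5,7,9}->{7,9}
Constraint 2 (V != U) on D(V)={4,5} D(U)={7,9}: no change
Constraint 3 (V + W = X) on D(V)={4,5} D(W)={3,4} D(X)={4,7,8,9}: X {4,7,8,9}->{7,8,9}
So after constraint 3: D(W) = {3,4}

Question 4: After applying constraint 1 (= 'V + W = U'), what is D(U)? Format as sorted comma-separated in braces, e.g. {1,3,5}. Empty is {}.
Answer: {7,9}

Derivation:
Constraint 1 (V + W = U) on D(V)={4,5,8,9} D(W)={3,4,6,8,9} D(U)={3,4,5,7,9}: V {4,5,8,9}->{4,5}; W {3,4,6,8,9}->{3,4}; U {3,4,5,7,9}->{7,9}
So after constraint 1: D(U) = {7,9}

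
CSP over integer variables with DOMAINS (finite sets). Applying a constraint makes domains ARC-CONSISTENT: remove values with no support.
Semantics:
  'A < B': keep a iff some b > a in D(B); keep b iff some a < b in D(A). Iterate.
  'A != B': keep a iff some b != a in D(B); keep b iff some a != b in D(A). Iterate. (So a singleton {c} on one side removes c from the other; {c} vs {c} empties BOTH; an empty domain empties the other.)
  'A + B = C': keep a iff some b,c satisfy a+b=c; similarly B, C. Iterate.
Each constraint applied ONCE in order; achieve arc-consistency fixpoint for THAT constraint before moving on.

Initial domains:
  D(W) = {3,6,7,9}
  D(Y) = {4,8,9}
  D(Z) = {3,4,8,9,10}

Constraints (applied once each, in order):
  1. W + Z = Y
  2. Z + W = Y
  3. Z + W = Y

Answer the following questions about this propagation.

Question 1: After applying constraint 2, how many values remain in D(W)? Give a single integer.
Answer: 1

Derivation:
Constraint 1 (W + Z = Y) on D(W)={3,6,7,9} D(Z)={3,4,8,9,10} D(Y)={4,8,9}: W {3,6,7,9}->{6}; Z {3,4,8,9,10}->{3}; Y {4,8,9}->{9}
Constraint 2 (Z + W = Y) on D(Z)={3} D(W)={6} D(Y)={9}: no change
So after constraint 2: D(W)={6}, size = 1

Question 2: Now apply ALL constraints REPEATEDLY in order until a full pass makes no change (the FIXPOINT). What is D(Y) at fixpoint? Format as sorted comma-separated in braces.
Answer: {9}

Derivation:
pass 0 (initial): D(Y)={4,8,9}
pass 1: W {3,6,7,9}->{6}; Y {4,8,9}->{9}; Z {3,4,8,9,10}->{3}
pass 2: no change
Fixpoint after 2 passes: D(Y) = {9}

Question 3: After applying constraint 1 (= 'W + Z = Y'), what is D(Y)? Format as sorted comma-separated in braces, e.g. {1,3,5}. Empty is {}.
Constraint 1 (W + Z = Y) on D(W)={3,6,7,9} D(Z)={3,4,8,9,10} D(Y)={4,8,9}: W {3,6,7,9}->{6}; Z {3,4,8,9,10}->{3}; Y {4,8,9}->{9}
So after constraint 1: D(Y) = {9}

Answer: {9}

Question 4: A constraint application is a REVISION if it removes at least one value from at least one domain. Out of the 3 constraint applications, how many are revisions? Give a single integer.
Answer: 1

Derivation:
Constraint 1 (W + Z = Y) on D(W)={3,6,7,9} D(Z)={3,4,8,9,10} D(Y)={4,8,9}: W {3,6,7,9}->{6}; Z {3,4,8,9,10}->{3}; Y {4,8,9}->{9} => REVISION
Constraint 2 (Z + W = Y) on D(Z)={3} D(W)={6} D(Y)={9}: no change => not a revision
Constraint 3 (Z + W = Y) on D(Z)={3} D(W)={6} D(Y)={9}: no change => not a revision
Total revisions = 1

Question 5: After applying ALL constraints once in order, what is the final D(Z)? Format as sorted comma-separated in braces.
Constraint 1 (W + Z = Y) on D(W)={3,6,7,9} D(Z)={3,4,8,9,10} D(Y)={4,8,9}: W {3,6,7,9}->{6}; Z {3,4,8,9,10}->{3}; Y {4,8,9}->{9}
Constraint 2 (Z + W = Y) on D(Z)={3} D(W)={6} D(Y)={9}: no change
Constraint 3 (Z + W = Y) on D(Z)={3} D(W)={6} D(Y)={9}: no change
So after all 3 constraints: D(Z) = {3}

Answer: {3}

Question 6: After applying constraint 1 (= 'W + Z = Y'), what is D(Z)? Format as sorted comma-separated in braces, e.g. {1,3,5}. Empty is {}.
Answer: {3}

Derivation:
Constraint 1 (W + Z = Y) on D(W)={3,6,7,9} D(Z)={3,4,8,9,10} D(Y)={4,8,9}: W {3,6,7,9}->{6}; Z {3,4,8,9,10}->{3}; Y {4,8,9}->{9}
So after constraint 1: D(Z) = {3}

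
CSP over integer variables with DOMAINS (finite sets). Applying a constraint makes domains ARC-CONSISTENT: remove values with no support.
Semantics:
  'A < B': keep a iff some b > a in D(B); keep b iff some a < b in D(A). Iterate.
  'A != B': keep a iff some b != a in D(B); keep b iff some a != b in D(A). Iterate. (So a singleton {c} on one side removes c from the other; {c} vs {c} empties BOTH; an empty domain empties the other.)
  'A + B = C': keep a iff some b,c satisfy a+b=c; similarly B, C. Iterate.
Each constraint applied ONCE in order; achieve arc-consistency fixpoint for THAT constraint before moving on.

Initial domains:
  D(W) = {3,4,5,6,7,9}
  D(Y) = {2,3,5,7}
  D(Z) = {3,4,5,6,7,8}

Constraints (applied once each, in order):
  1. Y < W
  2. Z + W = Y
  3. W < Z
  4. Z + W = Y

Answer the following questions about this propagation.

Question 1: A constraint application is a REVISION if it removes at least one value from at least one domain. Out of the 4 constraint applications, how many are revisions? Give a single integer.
Constraint 1 (Y < W) on D(Y)={2,3,5,7} D(W)={3,4,5,6,7,9}: no change => not a revision
Constraint 2 (Z + W = Y) on D(Z)={3,4,5,6,7,8} D(W)={3,4,5,6,7,9} D(Y)={2,3,5,7}: Z {3,4,5,6,7,8}->{3,4}; W {3,4,5,6,7,9}->{3,4}; Y {2,3,5,7}->{7} => REVISION
Constraint 3 (W < Z) on D(W)={3,4} D(Z)={3,4}: W {3,4}->{3}; Z {3,4}->{4} => REVISION
Constraint 4 (Z + W = Y) on D(Z)={4} D(W)={3} D(Y)={7}: no change => not a revision
Total revisions = 2

Answer: 2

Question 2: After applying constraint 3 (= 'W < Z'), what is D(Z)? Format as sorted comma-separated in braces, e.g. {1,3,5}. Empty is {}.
Answer: {4}

Derivation:
Constraint 1 (Y < W) on D(Y)={2,3,5,7} D(W)={3,4,5,6,7,9}: no change
Constraint 2 (Z + W = Y) on D(Z)={3,4,5,6,7,8} D(W)={3,4,5,6,7,9} D(Y)={2,3,5,7}: Z {3,4,5,6,7,8}->{3,4}; W {3,4,5,6,7,9}->{3,4}; Y {2,3,5,7}->{7}
Constraint 3 (W < Z) on D(W)={3,4} D(Z)={3,4}: W {3,4}->{3}; Z {3,4}->{4}
So after constraint 3: D(Z) = {4}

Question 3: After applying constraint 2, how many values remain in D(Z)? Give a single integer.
Answer: 2

Derivation:
Constraint 1 (Y < W) on D(Y)={2,3,5,7} D(W)={3,4,5,6,7,9}: no change
Constraint 2 (Z + W = Y) on D(Z)={3,4,5,6,7,8} D(W)={3,4,5,6,7,9} D(Y)={2,3,5,7}: Z {3,4,5,6,7,8}->{3,4}; W {3,4,5,6,7,9}->{3,4}; Y {2,3,5,7}->{7}
So after constraint 2: D(Z)={3,4}, size = 2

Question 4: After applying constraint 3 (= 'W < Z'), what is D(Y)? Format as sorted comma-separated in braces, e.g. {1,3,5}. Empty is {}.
Answer: {7}

Derivation:
Constraint 1 (Y < W) on D(Y)={2,3,5,7} D(W)={3,4,5,6,7,9}: no change
Constraint 2 (Z + W = Y) on D(Z)={3,4,5,6,7,8} D(W)={3,4,5,6,7,9} D(Y)={2,3,5,7}: Z {3,4,5,6,7,8}->{3,4}; W {3,4,5,6,7,9}->{3,4}; Y {2,3,5,7}->{7}
Constraint 3 (W < Z) on D(W)={3,4} D(Z)={3,4}: W {3,4}->{3}; Z {3,4}->{4}
So after constraint 3: D(Y) = {7}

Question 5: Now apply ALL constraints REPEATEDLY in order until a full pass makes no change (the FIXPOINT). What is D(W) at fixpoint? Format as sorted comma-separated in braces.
pass 0 (initial): D(W)={3,4,5,6,7,9}
pass 1: W {3,4,5,6,7,9}->{3}; Y {2,3,5,7}->{7}; Z {3,4,5,6,7,8}->{4}
pass 2: W {3}->{}; Y {7}->{}; Z {4}->{}
pass 3: no change
Fixpoint after 3 passes: D(W) = {}

Answer: {}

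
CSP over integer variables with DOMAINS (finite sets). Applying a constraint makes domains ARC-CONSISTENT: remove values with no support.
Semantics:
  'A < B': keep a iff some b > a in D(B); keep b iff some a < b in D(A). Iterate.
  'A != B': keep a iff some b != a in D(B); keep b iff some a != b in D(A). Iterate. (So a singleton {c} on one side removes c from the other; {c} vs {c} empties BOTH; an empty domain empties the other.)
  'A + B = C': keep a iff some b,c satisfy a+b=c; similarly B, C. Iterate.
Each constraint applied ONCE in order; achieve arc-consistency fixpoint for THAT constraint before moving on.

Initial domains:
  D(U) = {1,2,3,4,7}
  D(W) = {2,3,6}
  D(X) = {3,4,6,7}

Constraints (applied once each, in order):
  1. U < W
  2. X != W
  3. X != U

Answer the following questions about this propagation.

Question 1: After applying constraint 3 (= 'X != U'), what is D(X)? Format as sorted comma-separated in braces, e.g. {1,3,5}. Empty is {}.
Answer: {3,4,6,7}

Derivation:
Constraint 1 (U < W) on D(U)={1,2,3,4,7} D(W)={2,3,6}: U {1,2,3,4,7}->{1,2,3,4}
Constraint 2 (X != W) on D(X)={3,4,6,7} D(W)={2,3,6}: no change
Constraint 3 (X != U) on D(X)={3,4,6,7} D(U)={1,2,3,4}: no change
So after constraint 3: D(X) = {3,4,6,7}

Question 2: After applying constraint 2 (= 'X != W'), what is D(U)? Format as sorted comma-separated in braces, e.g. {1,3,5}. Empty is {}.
Answer: {1,2,3,4}

Derivation:
Constraint 1 (U < W) on D(U)={1,2,3,4,7} D(W)={2,3,6}: U {1,2,3,4,7}->{1,2,3,4}
Constraint 2 (X != W) on D(X)={3,4,6,7} D(W)={2,3,6}: no change
So after constraint 2: D(U) = {1,2,3,4}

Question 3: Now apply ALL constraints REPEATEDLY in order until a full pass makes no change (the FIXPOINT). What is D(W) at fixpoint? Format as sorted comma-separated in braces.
Answer: {2,3,6}

Derivation:
pass 0 (initial): D(W)={2,3,6}
pass 1: U {1,2,3,4,7}->{1,2,3,4}
pass 2: no change
Fixpoint after 2 passes: D(W) = {2,3,6}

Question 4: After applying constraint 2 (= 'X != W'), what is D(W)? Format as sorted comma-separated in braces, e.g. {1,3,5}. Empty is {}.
Answer: {2,3,6}

Derivation:
Constraint 1 (U < W) on D(U)={1,2,3,4,7} D(W)={2,3,6}: U {1,2,3,4,7}->{1,2,3,4}
Constraint 2 (X != W) on D(X)={3,4,6,7} D(W)={2,3,6}: no change
So after constraint 2: D(W) = {2,3,6}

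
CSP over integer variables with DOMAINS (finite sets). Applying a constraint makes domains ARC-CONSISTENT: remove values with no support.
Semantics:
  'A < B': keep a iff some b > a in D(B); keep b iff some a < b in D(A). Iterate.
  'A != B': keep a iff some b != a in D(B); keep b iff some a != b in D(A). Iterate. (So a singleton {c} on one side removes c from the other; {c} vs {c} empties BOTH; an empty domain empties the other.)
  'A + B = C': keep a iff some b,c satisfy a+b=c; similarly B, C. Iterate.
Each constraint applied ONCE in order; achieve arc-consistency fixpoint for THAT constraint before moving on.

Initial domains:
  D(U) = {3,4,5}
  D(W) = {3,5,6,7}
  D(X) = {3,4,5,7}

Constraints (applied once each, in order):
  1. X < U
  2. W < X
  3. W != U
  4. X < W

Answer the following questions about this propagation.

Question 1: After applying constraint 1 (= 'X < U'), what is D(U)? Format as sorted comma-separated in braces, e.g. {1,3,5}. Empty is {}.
Constraint 1 (X < U) on D(X)={3,4,5,7} D(U)={3,4,5}: X {3,4,5,7}->{3,4}; U {3,4,5}->{4,5}
So after constraint 1: D(U) = {4,5}

Answer: {4,5}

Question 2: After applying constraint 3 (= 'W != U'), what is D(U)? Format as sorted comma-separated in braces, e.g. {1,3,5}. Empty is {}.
Answer: {4,5}

Derivation:
Constraint 1 (X < U) on D(X)={3,4,5,7} D(U)={3,4,5}: X {3,4,5,7}->{3,4}; U {3,4,5}->{4,5}
Constraint 2 (W < X) on D(W)={3,5,6,7} D(X)={3,4}: W {3,5,6,7}->{3}; X {3,4}->{4}
Constraint 3 (W != U) on D(W)={3} D(U)={4,5}: no change
So after constraint 3: D(U) = {4,5}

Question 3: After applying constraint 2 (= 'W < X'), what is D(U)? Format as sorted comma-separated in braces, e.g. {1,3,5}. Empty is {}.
Constraint 1 (X < U) on D(X)={3,4,5,7} D(U)={3,4,5}: X {3,4,5,7}->{3,4}; U {3,4,5}->{4,5}
Constraint 2 (W < X) on D(W)={3,5,6,7} D(X)={3,4}: W {3,5,6,7}->{3}; X {3,4}->{4}
So after constraint 2: D(U) = {4,5}

Answer: {4,5}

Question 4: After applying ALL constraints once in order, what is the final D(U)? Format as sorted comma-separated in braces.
Answer: {4,5}

Derivation:
Constraint 1 (X < U) on D(X)={3,4,5,7} D(U)={3,4,5}: X {3,4,5,7}->{3,4}; U {3,4,5}->{4,5}
Constraint 2 (W < X) on D(W)={3,5,6,7} D(X)={3,4}: W {3,5,6,7}->{3}; X {3,4}->{4}
Constraint 3 (W != U) on D(W)={3} D(U)={4,5}: no change
Constraint 4 (X < W) on D(X)={4} D(W)={3}: X {4}->{}; W {3}->{}
So after all 4 constraints: D(U) = {4,5}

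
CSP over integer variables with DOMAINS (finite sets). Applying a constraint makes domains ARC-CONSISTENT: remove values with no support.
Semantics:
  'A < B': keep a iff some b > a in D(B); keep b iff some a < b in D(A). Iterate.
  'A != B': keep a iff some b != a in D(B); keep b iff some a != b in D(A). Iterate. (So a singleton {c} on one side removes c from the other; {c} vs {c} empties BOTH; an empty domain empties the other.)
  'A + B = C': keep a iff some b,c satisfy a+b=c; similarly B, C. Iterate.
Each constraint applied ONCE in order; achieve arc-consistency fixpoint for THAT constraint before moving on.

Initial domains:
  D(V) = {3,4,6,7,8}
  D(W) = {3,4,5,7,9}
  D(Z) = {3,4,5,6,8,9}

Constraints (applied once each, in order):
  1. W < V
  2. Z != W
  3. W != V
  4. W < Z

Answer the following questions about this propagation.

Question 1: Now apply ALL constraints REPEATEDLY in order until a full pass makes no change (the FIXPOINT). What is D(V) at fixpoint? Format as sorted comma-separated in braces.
pass 0 (initial): D(V)={3,4,6,7,8}
pass 1: V {3,4,6,7,8}->{4,6,7,8}; W {3,4,5,7,9}->{3,4,5,7}; Z {3,4,5,6,8,9}->{4,5,6,8,9}
pass 2: no change
Fixpoint after 2 passes: D(V) = {4,6,7,8}

Answer: {4,6,7,8}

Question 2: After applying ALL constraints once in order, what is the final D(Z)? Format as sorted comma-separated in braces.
Answer: {4,5,6,8,9}

Derivation:
Constraint 1 (W < V) on D(W)={3,4,5,7,9} D(V)={3,4,6,7,8}: W {3,4,5,7,9}->{3,4,5,7}; V {3,4,6,7,8}->{4,6,7,8}
Constraint 2 (Z != W) on D(Z)={3,4,5,6,8,9} D(W)={3,4,5,7}: no change
Constraint 3 (W != V) on D(W)={3,4,5,7} D(V)={4,6,7,8}: no change
Constraint 4 (W < Z) on D(W)={3,4,5,7} D(Z)={3,4,5,6,8,9}: Z {3,4,5,6,8,9}->{4,5,6,8,9}
So after all 4 constraints: D(Z) = {4,5,6,8,9}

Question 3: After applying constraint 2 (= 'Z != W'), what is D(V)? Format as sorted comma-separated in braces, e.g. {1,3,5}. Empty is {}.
Answer: {4,6,7,8}

Derivation:
Constraint 1 (W < V) on D(W)={3,4,5,7,9} D(V)={3,4,6,7,8}: W {3,4,5,7,9}->{3,4,5,7}; V {3,4,6,7,8}->{4,6,7,8}
Constraint 2 (Z != W) on D(Z)={3,4,5,6,8,9} D(W)={3,4,5,7}: no change
So after constraint 2: D(V) = {4,6,7,8}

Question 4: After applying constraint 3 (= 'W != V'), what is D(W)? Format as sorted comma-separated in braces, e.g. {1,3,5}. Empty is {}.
Constraint 1 (W < V) on D(W)={3,4,5,7,9} D(V)={3,4,6,7,8}: W {3,4,5,7,9}->{3,4,5,7}; V {3,4,6,7,8}->{4,6,7,8}
Constraint 2 (Z != W) on D(Z)={3,4,5,6,8,9} D(W)={3,4,5,7}: no change
Constraint 3 (W != V) on D(W)={3,4,5,7} D(V)={4,6,7,8}: no change
So after constraint 3: D(W) = {3,4,5,7}

Answer: {3,4,5,7}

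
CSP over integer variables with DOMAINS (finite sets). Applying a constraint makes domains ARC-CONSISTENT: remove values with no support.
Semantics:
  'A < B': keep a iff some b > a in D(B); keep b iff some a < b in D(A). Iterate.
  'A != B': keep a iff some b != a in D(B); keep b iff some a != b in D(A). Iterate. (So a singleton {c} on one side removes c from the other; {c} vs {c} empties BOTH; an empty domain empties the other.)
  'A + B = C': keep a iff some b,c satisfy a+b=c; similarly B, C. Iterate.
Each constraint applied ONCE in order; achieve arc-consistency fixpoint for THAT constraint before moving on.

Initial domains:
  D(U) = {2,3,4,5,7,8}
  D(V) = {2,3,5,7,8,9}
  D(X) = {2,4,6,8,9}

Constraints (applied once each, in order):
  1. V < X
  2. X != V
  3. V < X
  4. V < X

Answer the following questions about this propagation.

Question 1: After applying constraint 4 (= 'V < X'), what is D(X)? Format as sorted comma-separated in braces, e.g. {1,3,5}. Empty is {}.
Constraint 1 (V < X) on D(V)={2,3,5,7,8,9} D(X)={2,4,6,8,9}: V {2,3,5,7,8,9}->{2,3,5,7,8}; X {2,4,6,8,9}->{4,6,8,9}
Constraint 2 (X != V) on D(X)={4,6,8,9} D(V)={2,3,5,7,8}: no change
Constraint 3 (V < X) on D(V)={2,3,5,7,8} D(X)={4,6,8,9}: no change
Constraint 4 (V < X) on D(V)={2,3,5,7,8} D(X)={4,6,8,9}: no change
So after constraint 4: D(X) = {4,6,8,9}

Answer: {4,6,8,9}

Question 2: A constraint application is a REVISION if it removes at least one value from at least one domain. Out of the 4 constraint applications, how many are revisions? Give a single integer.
Answer: 1

Derivation:
Constraint 1 (V < X) on D(V)={2,3,5,7,8,9} D(X)={2,4,6,8,9}: V {2,3,5,7,8,9}->{2,3,5,7,8}; X {2,4,6,8,9}->{4,6,8,9} => REVISION
Constraint 2 (X != V) on D(X)={4,6,8,9} D(V)={2,3,5,7,8}: no change => not a revision
Constraint 3 (V < X) on D(V)={2,3,5,7,8} D(X)={4,6,8,9}: no change => not a revision
Constraint 4 (V < X) on D(V)={2,3,5,7,8} D(X)={4,6,8,9}: no change => not a revision
Total revisions = 1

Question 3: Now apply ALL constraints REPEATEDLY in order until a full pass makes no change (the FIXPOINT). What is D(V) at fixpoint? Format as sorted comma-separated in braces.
pass 0 (initial): D(V)={2,3,5,7,8,9}
pass 1: V {2,3,5,7,8,9}->{2,3,5,7,8}; X {2,4,6,8,9}->{4,6,8,9}
pass 2: no change
Fixpoint after 2 passes: D(V) = {2,3,5,7,8}

Answer: {2,3,5,7,8}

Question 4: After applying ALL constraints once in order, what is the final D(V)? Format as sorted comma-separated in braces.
Constraint 1 (V < X) on D(V)={2,3,5,7,8,9} D(X)={2,4,6,8,9}: V {2,3,5,7,8,9}->{2,3,5,7,8}; X {2,4,6,8,9}->{4,6,8,9}
Constraint 2 (X != V) on D(X)={4,6,8,9} D(V)={2,3,5,7,8}: no change
Constraint 3 (V < X) on D(V)={2,3,5,7,8} D(X)={4,6,8,9}: no change
Constraint 4 (V < X) on D(V)={2,3,5,7,8} D(X)={4,6,8,9}: no change
So after all 4 constraints: D(V) = {2,3,5,7,8}

Answer: {2,3,5,7,8}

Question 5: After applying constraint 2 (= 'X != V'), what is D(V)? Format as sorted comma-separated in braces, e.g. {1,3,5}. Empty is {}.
Answer: {2,3,5,7,8}

Derivation:
Constraint 1 (V < X) on D(V)={2,3,5,7,8,9} D(X)={2,4,6,8,9}: V {2,3,5,7,8,9}->{2,3,5,7,8}; X {2,4,6,8,9}->{4,6,8,9}
Constraint 2 (X != V) on D(X)={4,6,8,9} D(V)={2,3,5,7,8}: no change
So after constraint 2: D(V) = {2,3,5,7,8}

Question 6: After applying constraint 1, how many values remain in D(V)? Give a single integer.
Answer: 5

Derivation:
Constraint 1 (V < X) on D(V)={2,3,5,7,8,9} D(X)={2,4,6,8,9}: V {2,3,5,7,8,9}->{2,3,5,7,8}; X {2,4,6,8,9}->{4,6,8,9}
So after constraint 1: D(V)={2,3,5,7,8}, size = 5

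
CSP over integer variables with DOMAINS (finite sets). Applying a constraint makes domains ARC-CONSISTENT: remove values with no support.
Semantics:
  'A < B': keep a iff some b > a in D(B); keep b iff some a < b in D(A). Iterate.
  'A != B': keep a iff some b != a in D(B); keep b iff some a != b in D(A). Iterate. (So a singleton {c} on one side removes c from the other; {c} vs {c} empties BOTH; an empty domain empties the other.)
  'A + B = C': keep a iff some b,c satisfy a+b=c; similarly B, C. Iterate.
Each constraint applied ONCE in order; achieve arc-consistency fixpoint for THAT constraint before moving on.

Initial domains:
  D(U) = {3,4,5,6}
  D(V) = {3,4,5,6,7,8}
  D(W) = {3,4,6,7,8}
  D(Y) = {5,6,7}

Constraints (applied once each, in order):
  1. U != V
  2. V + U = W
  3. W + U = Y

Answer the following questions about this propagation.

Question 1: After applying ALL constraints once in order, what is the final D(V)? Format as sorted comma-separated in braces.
Answer: {3,4,5}

Derivation:
Constraint 1 (U != V) on D(U)={3,4,5,6} D(V)={3,4,5,6,7,8}: no change
Constraint 2 (V + U = W) on D(V)={3,4,5,6,7,8} D(U)={3,4,5,6} D(W)={3,4,6,7,8}: V {3,4,5,6,7,8}->{3,4,5}; U {3,4,5,6}->{3,4,5}; W {3,4,6,7,8}->{6,7,8}
Constraint 3 (W + U = Y) on D(W)={6,7,8} D(U)={3,4,5} D(Y)={5,6,7}: W {6,7,8}->{}; U {3,4,5}->{}; Y {5,6,7}->{}
So after all 3 constraints: D(V) = {3,4,5}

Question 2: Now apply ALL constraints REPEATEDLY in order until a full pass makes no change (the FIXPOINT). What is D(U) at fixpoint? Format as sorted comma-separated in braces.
Answer: {}

Derivation:
pass 0 (initial): D(U)={3,4,5,6}
pass 1: U {3,4,5,6}->{}; V {3,4,5,6,7,8}->{3,4,5}; W {3,4,6,7,8}->{}; Y {5,6,7}->{}
pass 2: V {3,4,5}->{}
pass 3: no change
Fixpoint after 3 passes: D(U) = {}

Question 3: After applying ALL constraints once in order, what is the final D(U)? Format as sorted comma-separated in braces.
Constraint 1 (U != V) on D(U)={3,4,5,6} D(V)={3,4,5,6,7,8}: no change
Constraint 2 (V + U = W) on D(V)={3,4,5,6,7,8} D(U)={3,4,5,6} D(W)={3,4,6,7,8}: V {3,4,5,6,7,8}->{3,4,5}; U {3,4,5,6}->{3,4,5}; W {3,4,6,7,8}->{6,7,8}
Constraint 3 (W + U = Y) on D(W)={6,7,8} D(U)={3,4,5} D(Y)={5,6,7}: W {6,7,8}->{}; U {3,4,5}->{}; Y {5,6,7}->{}
So after all 3 constraints: D(U) = {}

Answer: {}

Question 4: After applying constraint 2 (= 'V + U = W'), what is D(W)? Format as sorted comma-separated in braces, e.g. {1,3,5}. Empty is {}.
Answer: {6,7,8}

Derivation:
Constraint 1 (U != V) on D(U)={3,4,5,6} D(V)={3,4,5,6,7,8}: no change
Constraint 2 (V + U = W) on D(V)={3,4,5,6,7,8} D(U)={3,4,5,6} D(W)={3,4,6,7,8}: V {3,4,5,6,7,8}->{3,4,5}; U {3,4,5,6}->{3,4,5}; W {3,4,6,7,8}->{6,7,8}
So after constraint 2: D(W) = {6,7,8}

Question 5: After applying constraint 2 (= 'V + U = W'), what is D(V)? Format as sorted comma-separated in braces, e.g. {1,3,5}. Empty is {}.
Constraint 1 (U != V) on D(U)={3,4,5,6} D(V)={3,4,5,6,7,8}: no change
Constraint 2 (V + U = W) on D(V)={3,4,5,6,7,8} D(U)={3,4,5,6} D(W)={3,4,6,7,8}: V {3,4,5,6,7,8}->{3,4,5}; U {3,4,5,6}->{3,4,5}; W {3,4,6,7,8}->{6,7,8}
So after constraint 2: D(V) = {3,4,5}

Answer: {3,4,5}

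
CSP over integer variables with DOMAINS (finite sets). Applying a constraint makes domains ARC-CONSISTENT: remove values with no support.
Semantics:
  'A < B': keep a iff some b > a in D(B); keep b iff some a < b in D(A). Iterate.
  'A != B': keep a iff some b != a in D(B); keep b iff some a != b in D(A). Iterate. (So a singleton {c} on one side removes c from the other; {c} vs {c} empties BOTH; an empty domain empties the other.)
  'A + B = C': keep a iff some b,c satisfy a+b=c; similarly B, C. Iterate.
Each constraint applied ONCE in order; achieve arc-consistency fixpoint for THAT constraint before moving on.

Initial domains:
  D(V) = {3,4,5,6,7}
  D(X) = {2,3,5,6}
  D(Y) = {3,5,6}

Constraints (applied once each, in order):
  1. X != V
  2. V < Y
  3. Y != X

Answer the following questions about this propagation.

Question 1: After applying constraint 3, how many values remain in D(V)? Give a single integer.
Constraint 1 (X != V) on D(X)={2,3,5,6} D(V)={3,4,5,6,7}: no change
Constraint 2 (V < Y) on D(V)={3,4,5,6,7} D(Y)={3,5,6}: V {3,4,5,6,7}->{3,4,5}; Y {3,5,6}->{5,6}
Constraint 3 (Y != X) on D(Y)={5,6} D(X)={2,3,5,6}: no change
So after constraint 3: D(V)={3,4,5}, size = 3

Answer: 3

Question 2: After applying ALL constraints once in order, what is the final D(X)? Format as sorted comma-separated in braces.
Answer: {2,3,5,6}

Derivation:
Constraint 1 (X != V) on D(X)={2,3,5,6} D(V)={3,4,5,6,7}: no change
Constraint 2 (V < Y) on D(V)={3,4,5,6,7} D(Y)={3,5,6}: V {3,4,5,6,7}->{3,4,5}; Y {3,5,6}->{5,6}
Constraint 3 (Y != X) on D(Y)={5,6} D(X)={2,3,5,6}: no change
So after all 3 constraints: D(X) = {2,3,5,6}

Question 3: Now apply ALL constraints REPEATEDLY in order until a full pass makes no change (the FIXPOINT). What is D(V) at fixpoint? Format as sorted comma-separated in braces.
pass 0 (initial): D(V)={3,4,5,6,7}
pass 1: V {3,4,5,6,7}->{3,4,5}; Y {3,5,6}->{5,6}
pass 2: no change
Fixpoint after 2 passes: D(V) = {3,4,5}

Answer: {3,4,5}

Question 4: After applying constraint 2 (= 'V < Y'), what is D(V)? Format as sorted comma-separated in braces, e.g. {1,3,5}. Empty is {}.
Constraint 1 (X != V) on D(X)={2,3,5,6} D(V)={3,4,5,6,7}: no change
Constraint 2 (V < Y) on D(V)={3,4,5,6,7} D(Y)={3,5,6}: V {3,4,5,6,7}->{3,4,5}; Y {3,5,6}->{5,6}
So after constraint 2: D(V) = {3,4,5}

Answer: {3,4,5}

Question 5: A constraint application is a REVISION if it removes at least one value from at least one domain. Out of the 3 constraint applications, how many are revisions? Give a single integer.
Answer: 1

Derivation:
Constraint 1 (X != V) on D(X)={2,3,5,6} D(V)={3,4,5,6,7}: no change => not a revision
Constraint 2 (V < Y) on D(V)={3,4,5,6,7} D(Y)={3,5,6}: V {3,4,5,6,7}->{3,4,5}; Y {3,5,6}->{5,6} => REVISION
Constraint 3 (Y != X) on D(Y)={5,6} D(X)={2,3,5,6}: no change => not a revision
Total revisions = 1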